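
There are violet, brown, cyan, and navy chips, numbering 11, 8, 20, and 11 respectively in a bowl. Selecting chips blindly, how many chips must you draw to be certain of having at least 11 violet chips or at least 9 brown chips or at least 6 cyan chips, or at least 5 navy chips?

The worst case stops just short of every target: 10 violet, 8 brown, 5 cyan, 4 navy — 10 + 8 + 5 + 4 = 27 chips.
One more chip must push some color to its target, so 27 + 1 = 28.

28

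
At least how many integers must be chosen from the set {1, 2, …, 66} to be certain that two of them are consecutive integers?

Partition {1, …, 66} into 33 pairs: {1,2}, {3,4}, …, {65,66}.
Choosing 33 integers — say the 33 even numbers 2, 4, …, 66 — takes one from each pair and avoids the property.
Choosing 34 forces two into the same pair by pigeonhole, and those are consecutive. So 34.

34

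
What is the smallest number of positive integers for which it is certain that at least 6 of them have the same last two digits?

There are 100 possible two-digit endings acting as pigeonholes.
With 100 × 5 = 500 positive integers we could place exactly 5 in each, with no class reaching 6.
One more forces some class to hold 6, so 500 + 1 = 501.

501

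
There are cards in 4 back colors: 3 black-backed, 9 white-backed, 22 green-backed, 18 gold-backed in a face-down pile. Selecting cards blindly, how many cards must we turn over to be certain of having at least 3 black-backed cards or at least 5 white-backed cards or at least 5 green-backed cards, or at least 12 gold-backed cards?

22

The worst case stops just short of every target: 2 black-backed, 4 white-backed, 4 green-backed, 11 gold-backed — 2 + 4 + 4 + 11 = 21 cards.
One more card must push some back color to its target, so 21 + 1 = 22.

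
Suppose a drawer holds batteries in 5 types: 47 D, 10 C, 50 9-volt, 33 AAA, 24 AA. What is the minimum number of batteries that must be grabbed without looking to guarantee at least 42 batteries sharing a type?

150

In the worst case we take at most 41 of each type, but all 10 C, all 33 AAA, and all 24 AA (fewer than 41), giving 41 + 10 + 41 + 33 + 24 = 149.
One more battery then forces some type to 42, so 149 + 1 = 150.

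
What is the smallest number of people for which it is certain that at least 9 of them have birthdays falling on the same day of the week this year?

There are 7 days of the week acting as pigeonholes.
With 7 × 8 = 56 people we could place exactly 8 in each, with no class reaching 9.
One more forces some class to hold 9, so 56 + 1 = 57.

57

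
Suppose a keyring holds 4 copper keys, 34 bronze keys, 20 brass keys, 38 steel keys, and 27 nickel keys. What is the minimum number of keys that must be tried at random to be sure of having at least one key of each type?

120

The hardest type to obtain is copper: we could draw every other key first — 123 − 4 = 119 keys — without a single copper one.
The next draw must be copper, so 119 + 1 = 120.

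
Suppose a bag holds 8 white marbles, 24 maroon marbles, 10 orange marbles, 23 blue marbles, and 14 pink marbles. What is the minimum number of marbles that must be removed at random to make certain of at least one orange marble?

To avoid orange marbles as long as possible, exhaust the other 4 colors first.
The worst case draws every non-orange marble first: 8 + 24 + 23 + 14 = 69.
The next draw is then forced to be orange, giving 69 + 1 = 70.

70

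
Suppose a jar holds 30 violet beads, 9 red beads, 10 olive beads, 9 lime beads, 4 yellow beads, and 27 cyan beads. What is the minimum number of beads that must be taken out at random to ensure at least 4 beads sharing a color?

Treat the 6 colors as pigeonholes.
The worst case takes 3 beads of each color without reaching 4 of any: 6 × 3 = 18.
The next bead must bring some color to 4, so 18 + 1 = 19.

19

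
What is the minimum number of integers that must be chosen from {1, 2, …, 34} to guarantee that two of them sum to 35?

18

Partition {1, …, 34} into 17 pairs: {1,34}, {2,33}, …, {17,18}.
Choosing 17 integers — say the integers 1 through 17 — takes one from each pair and avoids the property.
Choosing 18 forces two into the same pair by pigeonhole, and those sum to 35. So 18.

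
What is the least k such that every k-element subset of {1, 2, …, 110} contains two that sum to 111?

Partition {1, …, 110} into 55 pairs: {1,110}, {2,109}, …, {55,56}.
Choosing 55 integers — say the integers 1 through 55 — takes one from each pair and avoids the property.
Choosing 56 forces two into the same pair by pigeonhole, and those sum to 111. So 56.

56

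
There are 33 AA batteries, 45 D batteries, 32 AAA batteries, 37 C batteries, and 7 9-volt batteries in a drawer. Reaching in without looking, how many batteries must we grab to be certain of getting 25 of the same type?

In the worst case we take at most 24 of each type, but all 7 9-volt (fewer than 24), giving 24 + 24 + 24 + 24 + 7 = 103.
One more battery then forces some type to 25, so 103 + 1 = 104.

104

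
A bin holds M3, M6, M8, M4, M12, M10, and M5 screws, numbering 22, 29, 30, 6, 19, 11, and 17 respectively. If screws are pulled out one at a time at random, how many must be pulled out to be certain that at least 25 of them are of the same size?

124

In the worst case we take at most 24 of each size, but all 22 M3, all 6 M4, all 19 M12, all 11 M10, and all 17 M5 (fewer than 24), giving 22 + 24 + 24 + 6 + 19 + 11 + 17 = 123.
One more screw then forces some size to 25, so 123 + 1 = 124.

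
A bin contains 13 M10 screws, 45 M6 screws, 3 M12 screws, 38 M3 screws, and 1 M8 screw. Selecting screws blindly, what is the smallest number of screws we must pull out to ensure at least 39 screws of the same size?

In the worst case we take at most 38 of each size, but all 13 M10, all 3 M12, and all 1 M8 (fewer than 38), giving 13 + 38 + 3 + 38 + 1 = 93.
One more screw then forces some size to 39, so 93 + 1 = 94.

94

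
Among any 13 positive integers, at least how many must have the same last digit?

There are 10 possible last digits, which serve as the pigeonholes.
If each of the 10 possible last digits held at most 1, the total would be at most 10 × 1 = 10 < 13, a contradiction.
So at least one holds ⌈13/10⌉ = 2.

2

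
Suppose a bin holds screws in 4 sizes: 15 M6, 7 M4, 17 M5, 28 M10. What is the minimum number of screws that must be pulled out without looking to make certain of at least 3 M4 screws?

63

To avoid M4 screws as long as possible, exhaust the other 3 sizes first.
The worst case draws every non-M4 screw first: 15 + 17 + 28 = 60.
The next 3 draws are then forced to be M4, giving 60 + 3 = 63.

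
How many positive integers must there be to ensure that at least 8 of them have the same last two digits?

There are 100 possible two-digit endings acting as pigeonholes.
With 100 × 7 = 700 positive integers we could place exactly 7 in each, with no class reaching 8.
One more forces some class to hold 8, so 700 + 1 = 701.

701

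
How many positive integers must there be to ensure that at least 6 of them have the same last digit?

There are 10 possible last digits acting as pigeonholes.
With 10 × 5 = 50 positive integers we could place exactly 5 in each, with no class reaching 6.
One more forces some class to hold 6, so 50 + 1 = 51.

51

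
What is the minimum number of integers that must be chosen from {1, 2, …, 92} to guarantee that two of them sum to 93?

Partition {1, …, 92} into 46 pairs: {1,92}, {2,91}, …, {46,47}.
Choosing 46 integers — say the integers 1 through 46 — takes one from each pair and avoids the property.
Choosing 47 forces two into the same pair by pigeonhole, and those sum to 93. So 47.

47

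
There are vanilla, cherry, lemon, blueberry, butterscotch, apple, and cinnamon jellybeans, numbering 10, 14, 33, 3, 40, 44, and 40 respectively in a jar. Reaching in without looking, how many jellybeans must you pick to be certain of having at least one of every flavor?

182

The hardest flavor to obtain is blueberry: we could draw every other jellybean first — 184 − 3 = 181 jellybeans — without a single blueberry one.
The next draw must be blueberry, so 181 + 1 = 182.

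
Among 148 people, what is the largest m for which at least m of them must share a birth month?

13

The 148 people fall into 12 months of the year.
If each of the 12 months of the year held at most 12, the total would be at most 12 × 12 = 144 < 148, a contradiction.
So at least one holds ⌈148/12⌉ = 13.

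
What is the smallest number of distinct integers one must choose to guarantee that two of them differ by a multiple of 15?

Two integers differ by a multiple of 15 exactly when they share a remainder mod 15.
There are 15 residue classes mod 15, so 15 integers can all lie in distinct classes.
One more integer must repeat a residue, giving a difference divisible by 15. So n = 15 + 1 = 16.

16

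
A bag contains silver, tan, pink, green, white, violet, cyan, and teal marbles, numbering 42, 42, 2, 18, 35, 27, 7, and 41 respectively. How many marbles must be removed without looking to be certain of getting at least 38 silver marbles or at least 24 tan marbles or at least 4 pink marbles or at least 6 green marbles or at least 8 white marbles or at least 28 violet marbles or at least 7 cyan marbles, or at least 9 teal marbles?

116

Each of the 8 colors has its own threshold; avoid all of them simultaneously.
The worst case stops just short of every target: 37 silver, 23 tan, all 2 pink, 5 green, 7 white, 27 violet, 6 cyan, 8 teal — 37 + 23 + 2 + 5 + 7 + 27 + 6 + 8 = 115 marbles.
One more marble must push some color to its target, so 115 + 1 = 116.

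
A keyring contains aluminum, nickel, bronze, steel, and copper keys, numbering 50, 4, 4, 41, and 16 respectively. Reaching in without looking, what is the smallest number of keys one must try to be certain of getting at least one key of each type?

112

The hardest type to obtain is nickel: we could draw every other key first — 115 − 4 = 111 keys — without a single nickel one.
The next draw must be nickel, so 111 + 1 = 112.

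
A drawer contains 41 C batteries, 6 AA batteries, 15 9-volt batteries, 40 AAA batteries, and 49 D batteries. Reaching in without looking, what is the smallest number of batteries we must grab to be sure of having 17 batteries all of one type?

In the worst case we take at most 16 of each type, but all 6 AA and all 15 9-volt (fewer than 16), giving 16 + 6 + 15 + 16 + 16 = 69.
One more battery then forces some type to 17, so 69 + 1 = 70.

70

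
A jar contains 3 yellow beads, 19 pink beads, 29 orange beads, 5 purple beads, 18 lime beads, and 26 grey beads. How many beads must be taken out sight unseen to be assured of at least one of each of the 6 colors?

98

The hardest color to obtain is yellow: we could draw every other bead first — 100 − 3 = 97 beads — without a single yellow one.
The next draw must be yellow, so 97 + 1 = 98.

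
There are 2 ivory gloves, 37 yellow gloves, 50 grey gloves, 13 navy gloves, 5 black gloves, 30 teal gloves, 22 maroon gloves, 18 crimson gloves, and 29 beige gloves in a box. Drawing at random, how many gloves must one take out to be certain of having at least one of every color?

The hardest color to obtain is ivory: we could draw every other glove first — 206 − 2 = 204 gloves — without a single ivory one.
The next draw must be ivory, so 204 + 1 = 205.

205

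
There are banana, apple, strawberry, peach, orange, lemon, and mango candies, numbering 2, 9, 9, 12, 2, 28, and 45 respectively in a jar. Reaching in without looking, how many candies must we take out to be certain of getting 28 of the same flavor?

In the worst case we take at most 27 of each flavor, but all 2 banana, all 9 apple, all 9 strawberry, all 12 peach, and all 2 orange (fewer than 27), giving 2 + 9 + 9 + 12 + 2 + 27 + 27 = 88.
One more candy then forces some flavor to 28, so 88 + 1 = 89.

89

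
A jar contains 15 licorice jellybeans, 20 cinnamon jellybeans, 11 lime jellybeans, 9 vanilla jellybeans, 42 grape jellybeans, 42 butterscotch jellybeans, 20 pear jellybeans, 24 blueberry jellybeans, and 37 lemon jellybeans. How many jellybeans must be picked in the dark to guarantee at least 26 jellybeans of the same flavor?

In the worst case we take at most 25 of each flavor, but all 15 licorice, all 20 cinnamon, all 11 lime, all 9 vanilla, all 20 pear, and all 24 blueberry (fewer than 25), giving 15 + 20 + 11 + 9 + 25 + 25 + 20 + 24 + 25 = 174.
One more jellybean then forces some flavor to 26, so 174 + 1 = 175.

175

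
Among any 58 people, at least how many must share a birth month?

5

If each of the 12 months of the year held at most 4, the total would be at most 12 × 4 = 48 < 58, a contradiction.
So at least one holds ⌈58/12⌉ = 5.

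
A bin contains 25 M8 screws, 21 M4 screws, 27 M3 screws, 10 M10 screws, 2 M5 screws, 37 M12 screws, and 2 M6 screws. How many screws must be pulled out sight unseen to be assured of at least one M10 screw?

The worst case draws every non-M10 screw first: 25 + 21 + 27 + 2 + 37 + 2 = 114.
The next draw is then forced to be M10, giving 114 + 1 = 115.

115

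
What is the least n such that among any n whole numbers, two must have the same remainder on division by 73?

74

Use the pigeonhole principle on residue classes: two integers differ by a multiple of 73 exactly when they share a remainder mod 73.
There are 73 residue classes mod 73, so 73 integers can all lie in distinct classes.
One more integer must repeat a residue, giving a difference divisible by 73. So n = 73 + 1 = 74.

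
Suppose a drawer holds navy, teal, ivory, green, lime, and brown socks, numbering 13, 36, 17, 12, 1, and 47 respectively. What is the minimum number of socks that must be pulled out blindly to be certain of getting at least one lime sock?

126

The worst case draws every non-lime sock first: 13 + 36 + 17 + 12 + 47 = 125.
The next draw is then forced to be lime, giving 125 + 1 = 126.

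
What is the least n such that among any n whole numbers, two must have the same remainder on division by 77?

78

Two integers differ by a multiple of 77 exactly when they share a remainder mod 77.
There are 77 residue classes mod 77, so 77 integers can all lie in distinct classes.
One more integer must repeat a residue, giving a difference divisible by 77. So n = 77 + 1 = 78.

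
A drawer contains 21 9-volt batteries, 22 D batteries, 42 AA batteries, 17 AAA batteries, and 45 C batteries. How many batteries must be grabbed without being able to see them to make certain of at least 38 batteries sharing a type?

135

Treat the 5 types as pigeonholes.
In the worst case we take at most 37 of each type, but all 21 9-volt, all 22 D, and all 17 AAA (fewer than 37), giving 21 + 22 + 37 + 17 + 37 = 134.
One more battery then forces some type to 38, so 134 + 1 = 135.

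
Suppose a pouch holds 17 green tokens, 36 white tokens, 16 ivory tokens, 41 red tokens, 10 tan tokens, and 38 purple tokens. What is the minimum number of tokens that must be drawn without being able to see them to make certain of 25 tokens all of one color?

Treat the 6 colors as pigeonholes.
In the worst case we take at most 24 of each color, but all 17 green, all 16 ivory, and all 10 tan (fewer than 24), giving 17 + 24 + 16 + 24 + 10 + 24 = 115.
One more token then forces some color to 25, so 115 + 1 = 116.

116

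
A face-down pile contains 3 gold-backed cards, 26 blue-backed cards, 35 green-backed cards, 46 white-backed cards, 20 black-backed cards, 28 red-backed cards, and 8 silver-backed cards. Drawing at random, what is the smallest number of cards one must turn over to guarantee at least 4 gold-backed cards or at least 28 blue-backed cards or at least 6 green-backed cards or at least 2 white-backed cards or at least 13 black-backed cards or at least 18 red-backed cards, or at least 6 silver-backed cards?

The worst case stops just short of every target: 3 gold-backed, all 26 blue-backed, 5 green-backed, 1 white-backed, 12 black-backed, 17 red-backed, 5 silver-backed — 3 + 26 + 5 + 1 + 12 + 17 + 5 = 69 cards.
One more card must push some back color to its target, so 69 + 1 = 70.

70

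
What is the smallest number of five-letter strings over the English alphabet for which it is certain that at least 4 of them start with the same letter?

There are 26 possible first letters acting as pigeonholes.
With 26 × 3 = 78 five-letter strings over the English alphabet we could place exactly 3 in each, with no class reaching 4.
One more forces some class to hold 4, so 78 + 1 = 79.

79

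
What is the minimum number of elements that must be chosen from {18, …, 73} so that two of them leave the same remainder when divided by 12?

Group the integers by remainder mod 12; there are 12 residue classes, each nonempty in this range.
Choosing one from each class (12 integers) avoids any shared remainder.
One more choice must repeat a class, so two differ by a multiple of 12. Hence 12 + 1 = 13.

13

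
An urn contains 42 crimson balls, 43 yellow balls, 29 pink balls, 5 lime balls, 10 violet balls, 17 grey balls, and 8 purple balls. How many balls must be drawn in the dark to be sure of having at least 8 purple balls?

154

The worst case draws every non-purple ball first: 42 + 43 + 29 + 5 + 10 + 17 = 146.
The next 8 draws are then forced to be purple, giving 146 + 8 = 154.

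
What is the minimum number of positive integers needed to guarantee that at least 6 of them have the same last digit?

There are 10 possible last digits acting as pigeonholes.
With 10 × 5 = 50 positive integers we could place exactly 5 in each, with no class reaching 6.
One more forces some class to hold 6, so 50 + 1 = 51.

51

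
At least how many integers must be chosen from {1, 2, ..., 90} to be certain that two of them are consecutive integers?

46

Partition {1, …, 90} into 45 pairs: {1,2}, {3,4}, …, {89,90}.
Choosing 45 integers — say the 45 even numbers 2, 4, …, 90 — takes one from each pair and avoids the property.
Choosing 46 forces two into the same pair by pigeonhole, and those are consecutive. So 46.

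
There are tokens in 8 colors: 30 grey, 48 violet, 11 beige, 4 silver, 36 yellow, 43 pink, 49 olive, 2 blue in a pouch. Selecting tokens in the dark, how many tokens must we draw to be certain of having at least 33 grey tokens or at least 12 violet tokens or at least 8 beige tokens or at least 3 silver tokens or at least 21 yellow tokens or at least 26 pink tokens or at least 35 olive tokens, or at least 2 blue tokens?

131

The worst case stops just short of every target: all 30 grey, 11 violet, 7 beige, 2 silver, 20 yellow, 25 pink, 34 olive, 1 blue — 30 + 11 + 7 + 2 + 20 + 25 + 34 + 1 = 130 tokens.
One more token must push some color to its target, so 130 + 1 = 131.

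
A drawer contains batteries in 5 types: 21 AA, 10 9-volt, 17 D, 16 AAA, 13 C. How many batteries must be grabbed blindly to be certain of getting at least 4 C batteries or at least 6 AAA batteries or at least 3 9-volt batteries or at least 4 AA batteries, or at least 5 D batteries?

18

Each of the 5 types has its own threshold; avoid all of them simultaneously.
The worst case stops just short of every target: 3 AA, 2 9-volt, 4 D, 5 AAA, 3 C — 3 + 2 + 4 + 5 + 3 = 17 batteries.
One more battery must push some type to its target, so 17 + 1 = 18.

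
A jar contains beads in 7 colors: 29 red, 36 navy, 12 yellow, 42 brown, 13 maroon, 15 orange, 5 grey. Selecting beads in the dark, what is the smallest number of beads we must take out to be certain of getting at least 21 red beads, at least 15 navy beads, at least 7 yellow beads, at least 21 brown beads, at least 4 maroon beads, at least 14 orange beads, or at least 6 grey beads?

The worst case stops just short of every target: 20 red, 14 navy, 6 yellow, 20 brown, 3 maroon, 13 orange, 5 grey — 20 + 14 + 6 + 20 + 3 + 13 + 5 = 81 beads.
One more bead must push some color to its target, so 81 + 1 = 82.

82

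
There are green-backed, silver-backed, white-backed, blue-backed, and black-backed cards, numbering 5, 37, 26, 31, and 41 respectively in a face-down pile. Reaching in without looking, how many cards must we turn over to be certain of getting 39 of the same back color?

In the worst case we take at most 38 of each back color, but all 5 green-backed, all 37 silver-backed, all 26 white-backed, and all 31 blue-backed (fewer than 38), giving 5 + 37 + 26 + 31 + 38 = 137.
One more card then forces some back color to 39, so 137 + 1 = 138.

138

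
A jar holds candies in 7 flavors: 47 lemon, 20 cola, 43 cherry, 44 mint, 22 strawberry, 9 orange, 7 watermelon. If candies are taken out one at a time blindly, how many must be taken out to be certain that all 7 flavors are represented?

186

The hardest flavor to obtain is watermelon: we could draw every other candy first — 192 − 7 = 185 candies — without a single watermelon one.
The next draw must be watermelon, so 185 + 1 = 186.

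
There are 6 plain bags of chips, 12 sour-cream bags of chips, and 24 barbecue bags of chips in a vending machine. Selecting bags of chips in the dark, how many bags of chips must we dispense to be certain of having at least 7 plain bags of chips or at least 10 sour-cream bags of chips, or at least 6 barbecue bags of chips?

21

Each of the 3 flavors has its own threshold; avoid all of them simultaneously.
The worst case stops just short of every target: 6 plain, 9 sour-cream, 5 barbecue — 6 + 9 + 5 = 20 bags of chips.
One more bag of chips must push some flavor to its target, so 20 + 1 = 21.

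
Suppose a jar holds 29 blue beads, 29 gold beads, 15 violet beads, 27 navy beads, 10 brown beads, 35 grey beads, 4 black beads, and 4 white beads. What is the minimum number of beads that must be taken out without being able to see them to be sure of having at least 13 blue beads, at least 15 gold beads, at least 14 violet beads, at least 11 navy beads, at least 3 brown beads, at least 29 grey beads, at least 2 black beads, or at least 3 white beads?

The worst case stops just short of every target: 12 blue, 14 gold, 13 violet, 10 navy, 2 brown, 28 grey, 1 black, 2 white — 12 + 14 + 13 + 10 + 2 + 28 + 1 + 2 = 82 beads.
One more bead must push some color to its target, so 82 + 1 = 83.

83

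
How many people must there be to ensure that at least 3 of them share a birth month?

There are 12 months of the year acting as pigeonholes.
With 12 × 2 = 24 people we could place exactly 2 in each, with no class reaching 3.
One more forces some class to hold 3, so 24 + 1 = 25.

25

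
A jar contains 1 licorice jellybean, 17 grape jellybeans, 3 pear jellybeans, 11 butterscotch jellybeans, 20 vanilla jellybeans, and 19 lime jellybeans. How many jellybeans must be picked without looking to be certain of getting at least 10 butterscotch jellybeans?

The worst case draws every non-butterscotch jellybean first: 1 + 17 + 3 + 20 + 19 = 60.
The next 10 draws are then forced to be butterscotch, giving 60 + 10 = 70.

70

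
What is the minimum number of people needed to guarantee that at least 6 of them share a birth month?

There are 12 months of the year acting as pigeonholes.
With 12 × 5 = 60 people we could place exactly 5 in each, with no class reaching 6.
One more forces some class to hold 6, so 60 + 1 = 61.

61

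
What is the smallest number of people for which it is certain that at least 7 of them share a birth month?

73

There are 12 months of the year acting as pigeonholes.
With 12 × 6 = 72 people we could place exactly 6 in each, with no class reaching 7.
One more forces some class to hold 7, so 72 + 1 = 73.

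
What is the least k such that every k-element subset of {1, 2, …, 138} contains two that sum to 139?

70

Partition {1, …, 138} into 69 pairs: {1,138}, {2,137}, …, {69,70}.
Choosing 69 integers — say the integers 1 through 69 — takes one from each pair and avoids the property.
Choosing 70 forces two into the same pair by pigeonhole, and those sum to 139. So 70.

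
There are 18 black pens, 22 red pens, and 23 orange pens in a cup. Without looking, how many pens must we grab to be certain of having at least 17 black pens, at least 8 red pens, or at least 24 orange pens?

47

Each of the 3 ink colors has its own threshold; avoid all of them simultaneously.
The worst case stops just short of every target: 16 black, 7 red, 23 orange — 16 + 7 + 23 = 46 pens.
One more pen must push some ink color to its target, so 46 + 1 = 47.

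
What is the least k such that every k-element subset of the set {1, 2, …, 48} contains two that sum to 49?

25

Partition {1, …, 48} into 24 pairs: {1,48}, {2,47}, …, {24,25}.
Choosing 24 integers — say the integers 1 through 24 — takes one from each pair and avoids the property.
Choosing 25 forces two into the same pair by pigeonhole, and those sum to 49. So 25.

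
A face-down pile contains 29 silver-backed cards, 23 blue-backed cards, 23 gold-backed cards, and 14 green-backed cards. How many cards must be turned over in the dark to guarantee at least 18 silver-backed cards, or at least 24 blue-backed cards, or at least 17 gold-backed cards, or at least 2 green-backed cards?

Each of the 4 back colors has its own threshold; avoid all of them simultaneously.
The worst case stops just short of every target: 17 silver-backed, 23 blue-backed, 16 gold-backed, 1 green-backed — 17 + 23 + 16 + 1 = 57 cards.
One more card must push some back color to its target, so 57 + 1 = 58.

58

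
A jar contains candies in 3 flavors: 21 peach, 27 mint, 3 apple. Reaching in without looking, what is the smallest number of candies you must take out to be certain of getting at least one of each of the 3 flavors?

49

The hardest flavor to obtain is apple: we could draw every other candy first — 51 − 3 = 48 candies — without a single apple one.
The next draw must be apple, so 48 + 1 = 49.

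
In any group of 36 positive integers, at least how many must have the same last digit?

There are 10 possible last digits, which serve as the pigeonholes.
If each of the 10 possible last digits held at most 3, the total would be at most 10 × 3 = 30 < 36, a contradiction.
So at least one holds ⌈36/10⌉ = 4.

4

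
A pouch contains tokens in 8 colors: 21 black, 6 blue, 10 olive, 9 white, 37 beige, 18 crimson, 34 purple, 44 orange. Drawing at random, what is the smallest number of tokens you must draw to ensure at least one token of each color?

174

The hardest color to obtain is blue: we could draw every other token first — 179 − 6 = 173 tokens — without a single blue one.
The next draw must be blue, so 173 + 1 = 174.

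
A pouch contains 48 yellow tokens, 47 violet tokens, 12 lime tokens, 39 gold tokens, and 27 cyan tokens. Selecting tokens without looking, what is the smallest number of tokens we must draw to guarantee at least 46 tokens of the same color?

169

Treat the 5 colors as pigeonholes.
In the worst case we take at most 45 of each color, but all 12 lime, all 39 gold, and all 27 cyan (fewer than 45), giving 45 + 45 + 12 + 39 + 27 = 168.
One more token then forces some color to 46, so 168 + 1 = 169.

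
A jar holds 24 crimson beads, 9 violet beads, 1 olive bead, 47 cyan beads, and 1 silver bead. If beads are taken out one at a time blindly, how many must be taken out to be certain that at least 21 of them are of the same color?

52

Treat the 5 colors as pigeonholes.
In the worst case we take at most 20 of each color, but all 9 violet, all 1 olive, and all 1 silver (fewer than 20), giving 20 + 9 + 1 + 20 + 1 = 51.
One more bead then forces some color to 21, so 51 + 1 = 52.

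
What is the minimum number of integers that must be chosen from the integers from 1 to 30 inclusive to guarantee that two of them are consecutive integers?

Partition {1, …, 30} into 15 pairs: {1,2}, {3,4}, …, {29,30}.
Choosing 15 integers — say the 15 even numbers 2, 4, …, 30 — takes one from each pair and avoids the property.
Choosing 16 forces two into the same pair by pigeonhole, and those are consecutive. So 16.

16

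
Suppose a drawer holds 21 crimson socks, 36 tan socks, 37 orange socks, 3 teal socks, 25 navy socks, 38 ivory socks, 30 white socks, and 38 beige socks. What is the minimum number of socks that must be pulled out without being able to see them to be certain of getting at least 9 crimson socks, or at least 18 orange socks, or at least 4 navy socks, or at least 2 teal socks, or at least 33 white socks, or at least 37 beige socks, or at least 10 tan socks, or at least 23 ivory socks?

127

Each of the 8 colors has its own threshold; avoid all of them simultaneously.
The worst case stops just short of every target: 8 crimson, 9 tan, 17 orange, 1 teal, 3 navy, 22 ivory, all 30 white, 36 beige — 8 + 9 + 17 + 1 + 3 + 22 + 30 + 36 = 126 socks.
One more sock must push some color to its target, so 126 + 1 = 127.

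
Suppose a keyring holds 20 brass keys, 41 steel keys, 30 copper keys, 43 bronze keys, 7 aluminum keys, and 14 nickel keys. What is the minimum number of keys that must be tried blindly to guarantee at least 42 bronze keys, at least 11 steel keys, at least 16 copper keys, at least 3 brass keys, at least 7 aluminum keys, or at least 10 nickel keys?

Each of the 6 types has its own threshold; avoid all of them simultaneously.
The worst case stops just short of every target: 2 brass, 10 steel, 15 copper, 41 bronze, 6 aluminum, 9 nickel — 2 + 10 + 15 + 41 + 6 + 9 = 83 keys.
One more key must push some type to its target, so 83 + 1 = 84.

84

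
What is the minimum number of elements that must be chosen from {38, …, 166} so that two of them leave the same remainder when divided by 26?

27

Use the pigeonhole principle on residue classes: group the integers by remainder mod 26; there are 26 residue classes, each nonempty in this range.
Choosing one from each class (26 integers) avoids any shared remainder.
One more choice must repeat a class, so two differ by a multiple of 26. Hence 26 + 1 = 27.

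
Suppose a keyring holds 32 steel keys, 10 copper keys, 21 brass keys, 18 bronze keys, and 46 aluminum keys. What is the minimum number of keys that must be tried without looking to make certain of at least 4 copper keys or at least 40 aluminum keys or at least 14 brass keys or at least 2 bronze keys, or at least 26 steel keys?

The worst case stops just short of every target: 25 steel, 3 copper, 13 brass, 1 bronze, 39 aluminum — 25 + 3 + 13 + 1 + 39 = 81 keys.
One more key must push some type to its target, so 81 + 1 = 82.

82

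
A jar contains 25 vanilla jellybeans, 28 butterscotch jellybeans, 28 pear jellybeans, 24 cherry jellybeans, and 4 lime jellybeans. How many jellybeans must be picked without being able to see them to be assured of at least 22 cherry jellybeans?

The worst case draws every non-cherry jellybean first: 25 + 28 + 28 + 4 = 85.
The next 22 draws are then forced to be cherry, giving 85 + 22 = 107.

107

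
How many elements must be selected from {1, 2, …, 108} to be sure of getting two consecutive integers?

55

Partition {1, …, 108} into 54 pairs: {1,2}, {3,4}, …, {107,108}.
Choosing 54 integers — say the 54 even numbers 2, 4, …, 108 — takes one from each pair and avoids the property.
Choosing 55 forces two into the same pair by pigeonhole, and those are consecutive. So 55.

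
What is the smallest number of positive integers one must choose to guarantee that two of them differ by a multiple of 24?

25

Two integers differ by a multiple of 24 exactly when they share a remainder mod 24.
There are 24 residue classes mod 24, so 24 integers can all lie in distinct classes.
One more integer must repeat a residue, giving a difference divisible by 24. So n = 24 + 1 = 25.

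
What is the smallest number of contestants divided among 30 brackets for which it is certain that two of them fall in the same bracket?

There are 30 brackets acting as pigeonholes.
With 30 contestants we could place one in each, avoiding any repeat.
One more forces some class to hold 2, so 30 + 1 = 31.

31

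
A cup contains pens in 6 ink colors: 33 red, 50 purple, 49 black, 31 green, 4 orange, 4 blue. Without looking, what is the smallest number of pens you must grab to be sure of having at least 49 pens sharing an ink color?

Treat the 6 ink colors as pigeonholes.
In the worst case we take at most 48 of each ink color, but all 33 red, all 31 green, all 4 orange, and all 4 blue (fewer than 48), giving 33 + 48 + 48 + 31 + 4 + 4 = 168.
One more pen then forces some ink color to 49, so 168 + 1 = 169.

169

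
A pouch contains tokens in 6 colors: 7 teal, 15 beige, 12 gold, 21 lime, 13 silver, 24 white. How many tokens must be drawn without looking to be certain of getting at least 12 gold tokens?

92

The worst case draws every non-gold token first: 7 + 15 + 21 + 13 + 24 = 80.
The next 12 draws are then forced to be gold, giving 80 + 12 = 92.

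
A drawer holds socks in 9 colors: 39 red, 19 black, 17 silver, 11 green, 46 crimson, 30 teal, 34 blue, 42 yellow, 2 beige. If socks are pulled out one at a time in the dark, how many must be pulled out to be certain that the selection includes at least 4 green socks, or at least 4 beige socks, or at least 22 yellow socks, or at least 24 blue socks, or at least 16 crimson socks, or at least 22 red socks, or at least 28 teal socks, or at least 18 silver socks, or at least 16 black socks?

145

Each of the 9 colors has its own threshold; avoid all of them simultaneously.
The worst case stops just short of every target: 21 red, 15 black, 17 silver, 3 green, 15 crimson, 27 teal, 23 blue, 21 yellow, all 2 beige — 21 + 15 + 17 + 3 + 15 + 27 + 23 + 21 + 2 = 144 socks.
One more sock must push some color to its target, so 144 + 1 = 145.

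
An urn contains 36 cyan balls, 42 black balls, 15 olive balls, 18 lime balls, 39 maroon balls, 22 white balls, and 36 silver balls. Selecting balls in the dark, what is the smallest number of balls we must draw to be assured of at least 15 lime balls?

205

To avoid lime balls as long as possible, exhaust the other 6 colors first.
The worst case draws every non-lime ball first: 36 + 42 + 15 + 39 + 22 + 36 = 190.
The next 15 draws are then forced to be lime, giving 190 + 15 = 205.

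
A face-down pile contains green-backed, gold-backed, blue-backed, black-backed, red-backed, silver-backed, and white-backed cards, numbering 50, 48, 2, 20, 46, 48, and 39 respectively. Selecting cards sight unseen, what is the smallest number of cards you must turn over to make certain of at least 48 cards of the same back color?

Treat the 7 back colors as pigeonholes.
In the worst case we take at most 47 of each back color, but all 2 blue-backed, all 20 black-backed, all 46 red-backed, and all 39 white-backed (fewer than 47), giving 47 + 47 + 2 + 20 + 46 + 47 + 39 = 248.
One more card then forces some back color to 48, so 248 + 1 = 249.

249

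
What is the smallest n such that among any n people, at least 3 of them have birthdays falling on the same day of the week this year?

15

There are 7 days of the week acting as pigeonholes.
With 7 × 2 = 14 people we could place exactly 2 in each, with no class reaching 3.
One more forces some class to hold 3, so 14 + 1 = 15.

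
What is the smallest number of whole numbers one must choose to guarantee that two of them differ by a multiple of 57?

58

Two integers differ by a multiple of 57 exactly when they share a remainder mod 57.
There are 57 residue classes mod 57, so 57 integers can all lie in distinct classes.
One more integer must repeat a residue, giving a difference divisible by 57. So n = 57 + 1 = 58.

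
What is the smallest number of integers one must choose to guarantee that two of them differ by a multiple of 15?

16

Use the pigeonhole principle on residue classes: two integers differ by a multiple of 15 exactly when they share a remainder mod 15.
There are 15 residue classes mod 15, so 15 integers can all lie in distinct classes.
One more integer must repeat a residue, giving a difference divisible by 15. So n = 15 + 1 = 16.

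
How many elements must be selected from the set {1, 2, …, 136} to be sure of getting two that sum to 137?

Partition {1, …, 136} into 68 pairs: {1,136}, {2,135}, …, {68,69}.
Choosing 68 integers — say the integers 1 through 68 — takes one from each pair and avoids the property.
Choosing 69 forces two into the same pair by pigeonhole, and those sum to 137. So 69.

69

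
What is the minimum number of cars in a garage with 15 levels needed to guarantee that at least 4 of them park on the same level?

46

There are 15 levels acting as pigeonholes.
With 15 × 3 = 45 cars we could place exactly 3 in each, with no class reaching 4.
One more forces some class to hold 4, so 45 + 1 = 46.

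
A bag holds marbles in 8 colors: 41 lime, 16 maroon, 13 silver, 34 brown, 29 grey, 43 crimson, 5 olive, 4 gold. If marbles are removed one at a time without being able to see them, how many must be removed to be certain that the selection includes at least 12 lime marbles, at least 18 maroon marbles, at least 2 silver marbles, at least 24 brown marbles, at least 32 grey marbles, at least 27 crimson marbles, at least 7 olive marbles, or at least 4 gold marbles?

The worst case stops just short of every target: 11 lime, all 16 maroon, 1 silver, 23 brown, all 29 grey, 26 crimson, all 5 olive, 3 gold — 11 + 16 + 1 + 23 + 29 + 26 + 5 + 3 = 114 marbles.
One more marble must push some color to its target, so 114 + 1 = 115.

115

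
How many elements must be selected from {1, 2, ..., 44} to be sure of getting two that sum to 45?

23

Partition {1, …, 44} into 22 pairs: {1,44}, {2,43}, …, {22,23}.
Choosing 22 integers — say the integers 1 through 22 — takes one from each pair and avoids the property.
Choosing 23 forces two into the same pair by pigeonhole, and those sum to 45. So 23.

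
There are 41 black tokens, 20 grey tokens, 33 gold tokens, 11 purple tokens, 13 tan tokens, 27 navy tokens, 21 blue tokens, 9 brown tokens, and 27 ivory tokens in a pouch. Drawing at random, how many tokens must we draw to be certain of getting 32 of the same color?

In the worst case we take at most 31 of each color, but all 20 grey, all 11 purple, all 13 tan, all 27 navy, all 21 blue, all 9 brown, and all 27 ivory (fewer than 31), giving 31 + 20 + 31 + 11 + 13 + 27 + 21 + 9 + 27 = 190.
One more token then forces some color to 32, so 190 + 1 = 191.

191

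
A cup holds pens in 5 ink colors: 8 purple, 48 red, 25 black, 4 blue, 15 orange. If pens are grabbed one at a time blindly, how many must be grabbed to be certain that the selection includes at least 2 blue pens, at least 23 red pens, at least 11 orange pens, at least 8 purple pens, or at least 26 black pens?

Each of the 5 ink colors has its own threshold; avoid all of them simultaneously.
The worst case stops just short of every target: 7 purple, 22 red, 25 black, 1 blue, 10 orange — 7 + 22 + 25 + 1 + 10 = 65 pens.
One more pen must push some ink color to its target, so 65 + 1 = 66.

66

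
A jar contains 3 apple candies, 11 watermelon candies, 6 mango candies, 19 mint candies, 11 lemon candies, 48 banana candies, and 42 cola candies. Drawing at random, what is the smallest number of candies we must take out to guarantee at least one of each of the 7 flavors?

138

The hardest flavor to obtain is apple: we could draw every other candy first — 140 − 3 = 137 candies — without a single apple one.
The next draw must be apple, so 137 + 1 = 138.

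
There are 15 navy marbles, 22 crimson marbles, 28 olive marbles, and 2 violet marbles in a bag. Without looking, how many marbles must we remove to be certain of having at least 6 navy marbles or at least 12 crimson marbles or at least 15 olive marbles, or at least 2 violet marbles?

Each of the 4 colors has its own threshold; avoid all of them simultaneously.
The worst case stops just short of every target: 5 navy, 11 crimson, 14 olive, 1 violet — 5 + 11 + 14 + 1 = 31 marbles.
One more marble must push some color to its target, so 31 + 1 = 32.

32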